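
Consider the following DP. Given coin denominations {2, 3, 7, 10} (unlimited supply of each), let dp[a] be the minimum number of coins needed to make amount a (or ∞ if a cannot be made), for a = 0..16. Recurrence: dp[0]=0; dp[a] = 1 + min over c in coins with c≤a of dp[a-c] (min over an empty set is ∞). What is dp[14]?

 a  0  1  2  3  4  5  6  7  8  9 10 11 12 13 14 15 16
dp  0  -  1  1  2  2  2  1  3  2  1  3  2  2  2  3  3
(- denotes ∞ / unreachable)

2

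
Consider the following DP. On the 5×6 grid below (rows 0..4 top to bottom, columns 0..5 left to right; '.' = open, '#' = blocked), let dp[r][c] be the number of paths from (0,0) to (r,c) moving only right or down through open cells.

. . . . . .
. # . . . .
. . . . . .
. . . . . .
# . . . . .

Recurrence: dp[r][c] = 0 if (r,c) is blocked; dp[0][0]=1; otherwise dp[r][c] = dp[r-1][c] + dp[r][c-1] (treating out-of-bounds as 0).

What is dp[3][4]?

r\c   0   1   2   3   4   5
  0   1   1   1   1   1   1
  1   1   0   1   2   3   4
  2   1   1   2   4   7  11
  3   1   2   4   8  15  26
  4   0   2   6  14  29  55

15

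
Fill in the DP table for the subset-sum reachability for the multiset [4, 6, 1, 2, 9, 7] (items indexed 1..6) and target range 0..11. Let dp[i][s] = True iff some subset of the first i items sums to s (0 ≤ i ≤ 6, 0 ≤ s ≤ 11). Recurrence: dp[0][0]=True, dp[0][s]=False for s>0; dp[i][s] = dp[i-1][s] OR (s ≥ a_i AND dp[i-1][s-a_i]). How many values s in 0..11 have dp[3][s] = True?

8

i\s   0   1   2   3   4   5   6   7   8   9  10  11
  0   T   F   F   F   F   F   F   F   F   F   F   F
  1   T   F   F   F   T   F   F   F   F   F   F   F
  2   T   F   F   F   T   F   T   F   F   F   T   F
  3   T   T   F   F   T   T   T   T   F   F   T   T
  4   T   T   T   T   T   T   T   T   T   T   T   T
  5   T   T   T   T   T   T   T   T   T   T   T   T
  6   T   T   T   T   T   T   T   T   T   T   T   T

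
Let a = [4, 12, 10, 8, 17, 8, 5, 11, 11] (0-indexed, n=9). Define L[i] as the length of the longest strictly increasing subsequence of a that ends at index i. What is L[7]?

   i    0    1    2    3    4    5    6    7    8
a[i]    4   12   10    8   17    8    5   11   11
L[i]    1    2    2    2    3    2    2    3    3

3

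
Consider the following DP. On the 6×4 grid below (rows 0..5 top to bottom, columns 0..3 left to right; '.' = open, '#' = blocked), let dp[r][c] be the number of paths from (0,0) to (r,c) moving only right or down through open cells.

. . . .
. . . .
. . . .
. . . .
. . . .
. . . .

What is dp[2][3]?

r\c   0   1   2   3
  0   1   1   1   1
  1   1   2   3   4
  2   1   3   6  10
  3   1   4  10  20
  4   1   5  15  35
  5   1   6  21  56

10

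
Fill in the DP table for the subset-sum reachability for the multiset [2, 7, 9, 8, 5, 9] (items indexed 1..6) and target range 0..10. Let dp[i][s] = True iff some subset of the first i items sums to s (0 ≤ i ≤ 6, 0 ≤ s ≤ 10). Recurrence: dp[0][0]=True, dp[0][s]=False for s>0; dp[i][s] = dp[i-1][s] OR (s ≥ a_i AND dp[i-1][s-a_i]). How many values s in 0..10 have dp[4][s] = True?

6

i\s   0   1   2   3   4   5   6   7   8   9  10
  0   T   F   F   F   F   F   F   F   F   F   F
  1   T   F   T   F   F   F   F   F   F   F   F
  2   T   F   T   F   F   F   F   T   F   T   F
  3   T   F   T   F   F   F   F   T   F   T   F
  4   T   F   T   F   F   F   F   T   T   T   T
  5   T   F   T   F   F   T   F   T   T   T   T
  6   T   F   T   F   F   T   F   T   T   T   T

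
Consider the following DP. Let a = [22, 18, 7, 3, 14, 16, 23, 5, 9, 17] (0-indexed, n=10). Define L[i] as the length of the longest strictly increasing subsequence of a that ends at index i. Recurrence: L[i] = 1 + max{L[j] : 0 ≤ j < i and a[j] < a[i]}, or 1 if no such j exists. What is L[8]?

3

   i    0    1    2    3    4    5    6    7    8    9
a[i]   22   18    7    3   14   16   23    5    9   17
L[i]    1    1    1    1    2    3    4    2    3    4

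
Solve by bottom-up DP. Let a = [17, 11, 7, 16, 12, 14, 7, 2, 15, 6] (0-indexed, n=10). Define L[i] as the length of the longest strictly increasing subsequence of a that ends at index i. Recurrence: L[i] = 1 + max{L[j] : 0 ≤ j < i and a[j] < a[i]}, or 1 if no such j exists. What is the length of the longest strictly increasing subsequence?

   i    0    1    2    3    4    5    6    7    8    9
a[i]   17   11    7   16   12   14    7    2   15    6
L[i]    1    1    1    2    2    3    1    1    4    2

4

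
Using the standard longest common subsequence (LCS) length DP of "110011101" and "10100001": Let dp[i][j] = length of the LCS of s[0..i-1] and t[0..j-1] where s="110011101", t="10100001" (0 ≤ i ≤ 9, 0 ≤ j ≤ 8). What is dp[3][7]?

3

   ''  1  0  1  0  0  0  0  1
''  0  0  0  0  0  0  0  0  0
 1  0  1  1  1  1  1  1  1  1
 1  0  1  1  2  2  2  2  2  2
 0  0  1  2  2  3  3  3  3  3
 0  0  1  2  2  3  4  4  4  4
 1  0  1  2  3  3  4  4  4  5
 1  0  1  2  3  3  4  4  4  5
 1  0  1  2  3  3  4  4  4  5
 0  0  1  2  3  4  4  5  5  5
 1  0  1  2  3  4  4  5  5  6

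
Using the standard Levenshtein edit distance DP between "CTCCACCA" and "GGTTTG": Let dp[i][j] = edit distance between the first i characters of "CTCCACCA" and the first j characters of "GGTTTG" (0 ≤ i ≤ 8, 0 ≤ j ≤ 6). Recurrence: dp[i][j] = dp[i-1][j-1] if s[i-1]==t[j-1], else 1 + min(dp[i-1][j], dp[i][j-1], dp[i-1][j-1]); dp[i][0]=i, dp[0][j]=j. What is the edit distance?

   ''  G  G  T  T  T  G
''  0  1  2  3  4  5  6
 C  1  1  2  3  4  5  6
 T  2  2  2  2  3  4  5
 C  3  3  3  3  3  4  5
 C  4  4  4  4  4  4  5
 A  5  5  5  5  5  5  5
 C  6  6  6  6  6  6  6
 C  7  7  7  7  7  7  7
 A  8  8  8  8  8  8  8

8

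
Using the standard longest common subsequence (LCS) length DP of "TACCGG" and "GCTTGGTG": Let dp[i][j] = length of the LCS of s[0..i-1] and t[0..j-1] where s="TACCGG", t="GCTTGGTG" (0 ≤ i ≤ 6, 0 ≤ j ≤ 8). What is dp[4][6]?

   ''  G  C  T  T  G  G  T  G
''  0  0  0  0  0  0  0  0  0
 T  0  0  0  1  1  1  1  1  1
 A  0  0  0  1  1  1  1  1  1
 C  0  0  1  1  1  1  1  1  1
 C  0  0  1  1  1  1  1  1  1
 G  0  1  1  1  1  2  2  2  2
 G  0  1  1  1  1  2  3  3  3

1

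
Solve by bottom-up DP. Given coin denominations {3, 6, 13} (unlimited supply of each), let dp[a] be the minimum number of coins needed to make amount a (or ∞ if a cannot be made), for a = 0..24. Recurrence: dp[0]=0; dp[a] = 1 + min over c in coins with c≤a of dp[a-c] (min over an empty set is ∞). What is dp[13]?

1

 a  0  1  2  3  4  5  6  7  8  9 10 11 12 13 14 15 16 17 18 19 20 21 22 23 24
dp  0  -  -  1  -  -  1  -  -  2  -  -  2  1  -  3  2  -  3  2  -  4  3  -  4
(- denotes ∞ / unreachable)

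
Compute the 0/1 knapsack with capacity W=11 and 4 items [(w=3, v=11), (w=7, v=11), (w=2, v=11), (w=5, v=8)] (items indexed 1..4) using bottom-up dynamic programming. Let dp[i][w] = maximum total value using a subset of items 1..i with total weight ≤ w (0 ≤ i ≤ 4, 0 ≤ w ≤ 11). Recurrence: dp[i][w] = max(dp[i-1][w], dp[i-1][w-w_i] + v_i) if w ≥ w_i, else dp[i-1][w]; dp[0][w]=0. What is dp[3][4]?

11

i\w   0   1   2   3   4   5   6   7   8   9  10  11
  0   0   0   0   0   0   0   0   0   0   0   0   0
  1   0   0   0  11  11  11  11  11  11  11  11  11
  2   0   0   0  11  11  11  11  11  11  11  22  22
  3   0   0  11  11  11  22  22  22  22  22  22  22
  4   0   0  11  11  11  22  22  22  22  22  30  30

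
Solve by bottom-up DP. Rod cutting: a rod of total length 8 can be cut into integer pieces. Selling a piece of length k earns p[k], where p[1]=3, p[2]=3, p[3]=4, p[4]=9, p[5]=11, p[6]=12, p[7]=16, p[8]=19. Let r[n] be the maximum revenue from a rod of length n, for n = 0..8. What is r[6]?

18

   n    0    1    2    3    4    5    6    7    8
r[n]    0    3    6    9   12   15   18   21   24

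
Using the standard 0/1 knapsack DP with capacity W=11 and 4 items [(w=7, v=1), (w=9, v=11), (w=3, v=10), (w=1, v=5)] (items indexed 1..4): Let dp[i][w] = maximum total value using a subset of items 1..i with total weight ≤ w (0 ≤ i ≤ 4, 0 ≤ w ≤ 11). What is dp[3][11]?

11

i\w   0   1   2   3   4   5   6   7   8   9  10  11
  0   0   0   0   0   0   0   0   0   0   0   0   0
  1   0   0   0   0   0   0   0   1   1   1   1   1
  2   0   0   0   0   0   0   0   1   1  11  11  11
  3   0   0   0  10  10  10  10  10  10  11  11  11
  4   0   5   5  10  15  15  15  15  15  15  16  16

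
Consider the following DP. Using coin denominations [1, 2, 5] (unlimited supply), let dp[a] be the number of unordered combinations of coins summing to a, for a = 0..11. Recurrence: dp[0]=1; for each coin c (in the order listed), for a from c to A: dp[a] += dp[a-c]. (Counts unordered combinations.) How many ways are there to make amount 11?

after  coin     0     1     2     3     4     5     6     7     8     9    10    11
          1     1     1     1     1     1     1     1     1     1     1     1     1
          2     1     1     2     2     3     3     4     4     5     5     6     6
          5     1     1     2     2     3     4     5     6     7     8    10    11

11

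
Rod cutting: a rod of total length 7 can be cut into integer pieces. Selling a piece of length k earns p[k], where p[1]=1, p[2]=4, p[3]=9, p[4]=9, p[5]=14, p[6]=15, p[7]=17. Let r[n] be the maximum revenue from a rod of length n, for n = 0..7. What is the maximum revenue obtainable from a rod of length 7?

   n    0    1    2    3    4    5    6    7
r[n]    0    1    4    9   10   14   18   19

19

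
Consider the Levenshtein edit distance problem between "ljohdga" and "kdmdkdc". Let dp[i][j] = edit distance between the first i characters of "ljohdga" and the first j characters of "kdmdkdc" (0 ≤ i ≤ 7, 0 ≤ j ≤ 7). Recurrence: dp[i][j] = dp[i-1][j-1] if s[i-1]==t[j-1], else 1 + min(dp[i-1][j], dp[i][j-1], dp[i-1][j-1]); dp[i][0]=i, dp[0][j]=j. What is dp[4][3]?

4

   ''  k  d  m  d  k  d  c
''  0  1  2  3  4  5  6  7
 l  1  1  2  3  4  5  6  7
 j  2  2  2  3  4  5  6  7
 o  3  3  3  3  4  5  6  7
 h  4  4  4  4  4  5  6  7
 d  5  5  4  5  4  5  5  6
 g  6  6  5  5  5  5  6  6
 a  7  7  6  6  6  6  6  7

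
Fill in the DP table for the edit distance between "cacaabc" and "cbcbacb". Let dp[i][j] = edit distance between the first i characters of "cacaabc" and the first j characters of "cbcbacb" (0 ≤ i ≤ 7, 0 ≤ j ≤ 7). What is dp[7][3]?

   ''  c  b  c  b  a  c  b
''  0  1  2  3  4  5  6  7
 c  1  0  1  2  3  4  5  6
 a  2  1  1  2  3  3  4  5
 c  3  2  2  1  2  3  3  4
 a  4  3  3  2  2  2  3  4
 a  5  4  4  3  3  2  3  4
 b  6  5  4  4  3  3  3  3
 c  7  6  5  4  4  4  3  4

4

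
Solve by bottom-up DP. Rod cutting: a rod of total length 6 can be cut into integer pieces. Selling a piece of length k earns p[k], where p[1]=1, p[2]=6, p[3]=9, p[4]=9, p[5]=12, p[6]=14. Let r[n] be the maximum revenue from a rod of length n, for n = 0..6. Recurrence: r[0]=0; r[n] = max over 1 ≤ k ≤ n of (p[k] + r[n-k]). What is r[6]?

   n    0    1    2    3    4    5    6
r[n]    0    1    6    9   12   15   18

18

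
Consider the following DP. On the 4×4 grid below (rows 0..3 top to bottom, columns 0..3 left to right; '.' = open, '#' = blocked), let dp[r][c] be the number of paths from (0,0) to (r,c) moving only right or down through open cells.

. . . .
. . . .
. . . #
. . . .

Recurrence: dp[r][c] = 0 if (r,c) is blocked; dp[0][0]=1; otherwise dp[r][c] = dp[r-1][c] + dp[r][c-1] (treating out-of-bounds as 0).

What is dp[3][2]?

r\c   0   1   2   3
  0   1   1   1   1
  1   1   2   3   4
  2   1   3   6   0
  3   1   4  10  10

10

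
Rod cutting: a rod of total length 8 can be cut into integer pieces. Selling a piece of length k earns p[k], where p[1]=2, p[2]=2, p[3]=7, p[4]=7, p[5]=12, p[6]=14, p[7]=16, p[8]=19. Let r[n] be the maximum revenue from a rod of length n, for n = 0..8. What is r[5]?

   n    0    1    2    3    4    5    6    7    8
r[n]    0    2    4    7    9   12   14   16   19

12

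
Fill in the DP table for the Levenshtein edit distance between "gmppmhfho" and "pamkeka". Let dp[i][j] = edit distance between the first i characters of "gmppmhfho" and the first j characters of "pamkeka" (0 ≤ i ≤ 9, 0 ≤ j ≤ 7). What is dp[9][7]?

   ''  p  a  m  k  e  k  a
''  0  1  2  3  4  5  6  7
 g  1  1  2  3  4  5  6  7
 m  2  2  2  2  3  4  5  6
 p  3  2  3  3  3  4  5  6
 p  4  3  3  4  4  4  5  6
 m  5  4  4  3  4  5  5  6
 h  6  5  5  4  4  5  6  6
 f  7  6  6  5  5  5  6  7
 h  8  7  7  6  6  6  6  7
 o  9  8  8  7  7  7  7  7

7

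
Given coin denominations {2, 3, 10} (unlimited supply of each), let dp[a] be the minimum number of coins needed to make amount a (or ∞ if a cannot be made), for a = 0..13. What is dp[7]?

 a  0  1  2  3  4  5  6  7  8  9 10 11 12 13
dp  0  -  1  1  2  2  2  3  3  3  1  4  2  2
(- denotes ∞ / unreachable)

3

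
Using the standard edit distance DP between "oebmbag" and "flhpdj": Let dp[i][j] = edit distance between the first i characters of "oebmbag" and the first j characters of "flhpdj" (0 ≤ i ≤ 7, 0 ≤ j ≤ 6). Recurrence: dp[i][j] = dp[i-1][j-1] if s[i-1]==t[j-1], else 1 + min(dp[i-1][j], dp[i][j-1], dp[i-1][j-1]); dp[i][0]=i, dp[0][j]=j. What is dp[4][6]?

   ''  f  l  h  p  d  j
''  0  1  2  3  4  5  6
 o  1  1  2  3  4  5  6
 e  2  2  2  3  4  5  6
 b  3  3  3  3  4  5  6
 m  4  4  4  4  4  5  6
 b  5  5  5  5  5  5  6
 a  6  6  6  6  6  6  6
 g  7  7  7  7  7  7  7

6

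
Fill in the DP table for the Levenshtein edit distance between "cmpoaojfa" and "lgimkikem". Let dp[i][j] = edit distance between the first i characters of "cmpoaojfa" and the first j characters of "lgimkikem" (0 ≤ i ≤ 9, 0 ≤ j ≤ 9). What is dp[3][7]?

   ''  l  g  i  m  k  i  k  e  m
''  0  1  2  3  4  5  6  7  8  9
 c  1  1  2  3  4  5  6  7  8  9
 m  2  2  2  3  3  4  5  6  7  8
 p  3  3  3  3  4  4  5  6  7  8
 o  4  4  4  4  4  5  5  6  7  8
 a  5  5  5  5  5  5  6  6  7  8
 o  6  6  6  6  6  6  6  7  7  8
 j  7  7  7  7  7  7  7  7  8  8
 f  8  8  8  8  8  8  8  8  8  9
 a  9  9  9  9  9  9  9  9  9  9

6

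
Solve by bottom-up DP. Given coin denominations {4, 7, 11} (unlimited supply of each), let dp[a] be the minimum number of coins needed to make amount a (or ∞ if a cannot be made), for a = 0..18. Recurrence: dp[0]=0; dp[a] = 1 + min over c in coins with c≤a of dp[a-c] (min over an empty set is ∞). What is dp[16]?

 a  0  1  2  3  4  5  6  7  8  9 10 11 12 13 14 15 16 17 18
dp  0  -  -  -  1  -  -  1  2  -  -  1  3  -  2  2  4  -  2
(- denotes ∞ / unreachable)

4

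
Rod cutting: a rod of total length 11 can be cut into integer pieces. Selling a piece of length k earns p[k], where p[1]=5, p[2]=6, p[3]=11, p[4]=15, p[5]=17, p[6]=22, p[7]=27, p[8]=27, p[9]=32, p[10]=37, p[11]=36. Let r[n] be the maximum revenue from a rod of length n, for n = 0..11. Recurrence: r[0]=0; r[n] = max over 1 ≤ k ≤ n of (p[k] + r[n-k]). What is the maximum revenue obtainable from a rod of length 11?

55

   n    0    1    2    3    4    5    6    7    8    9   10   11
r[n]    0    5   10   15   20   25   30   35   40   45   50   55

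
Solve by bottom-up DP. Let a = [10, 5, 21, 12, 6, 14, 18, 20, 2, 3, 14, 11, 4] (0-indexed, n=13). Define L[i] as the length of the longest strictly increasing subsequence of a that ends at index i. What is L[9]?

2

   i    0    1    2    3    4    5    6    7    8    9   10   11   12
a[i]   10    5   21   12    6   14   18   20    2    3   14   11    4
L[i]    1    1    2    2    2    3    4    5    1    2    3    3    3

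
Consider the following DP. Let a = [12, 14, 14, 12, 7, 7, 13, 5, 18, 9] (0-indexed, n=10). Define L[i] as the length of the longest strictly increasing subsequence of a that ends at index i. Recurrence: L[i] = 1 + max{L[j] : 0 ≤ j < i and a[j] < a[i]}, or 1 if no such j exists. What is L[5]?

   i    0    1    2    3    4    5    6    7    8    9
a[i]   12   14   14   12    7    7   13    5   18    9
L[i]    1    2    2    1    1    1    2    1    3    2

1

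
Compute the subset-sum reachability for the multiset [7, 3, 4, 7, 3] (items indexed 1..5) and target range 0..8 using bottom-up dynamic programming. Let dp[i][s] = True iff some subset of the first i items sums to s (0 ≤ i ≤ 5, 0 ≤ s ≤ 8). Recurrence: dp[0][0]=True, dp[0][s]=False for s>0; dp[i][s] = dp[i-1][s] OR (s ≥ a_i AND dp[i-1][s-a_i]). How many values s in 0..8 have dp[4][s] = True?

i\s   0   1   2   3   4   5   6   7   8
  0   T   F   F   F   F   F   F   F   F
  1   T   F   F   F   F   F   F   T   F
  2   T   F   F   T   F   F   F   T   F
  3   T   F   F   T   T   F   F   T   F
  4   T   F   F   T   T   F   F   T   F
  5   T   F   F   T   T   F   T   T   F

4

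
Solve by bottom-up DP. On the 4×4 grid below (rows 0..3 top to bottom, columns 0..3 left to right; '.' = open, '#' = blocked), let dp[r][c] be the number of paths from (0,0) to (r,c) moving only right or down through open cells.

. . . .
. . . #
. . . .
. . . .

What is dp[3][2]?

r\c   0   1   2   3
  0   1   1   1   1
  1   1   2   3   0
  2   1   3   6   6
  3   1   4  10  16

10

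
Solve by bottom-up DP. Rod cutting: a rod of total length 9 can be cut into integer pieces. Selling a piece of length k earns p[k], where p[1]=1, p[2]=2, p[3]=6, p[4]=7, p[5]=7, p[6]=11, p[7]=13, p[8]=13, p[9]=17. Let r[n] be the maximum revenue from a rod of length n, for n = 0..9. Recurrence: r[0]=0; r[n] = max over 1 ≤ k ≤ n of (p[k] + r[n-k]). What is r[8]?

   n    0    1    2    3    4    5    6    7    8    9
r[n]    0    1    2    6    7    8   12   13   14   18

14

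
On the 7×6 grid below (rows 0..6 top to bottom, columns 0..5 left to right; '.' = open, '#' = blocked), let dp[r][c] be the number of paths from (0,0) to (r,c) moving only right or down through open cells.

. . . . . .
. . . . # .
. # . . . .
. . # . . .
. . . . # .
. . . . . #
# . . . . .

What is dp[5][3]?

14

r\c   0   1   2   3   4   5
  0   1   1   1   1   1   1
  1   1   2   3   4   0   1
  2   1   0   3   7   7   8
  3   1   1   0   7  14  22
  4   1   2   2   9   0  22
  5   1   3   5  14  14   0
  6   0   3   8  22  36  36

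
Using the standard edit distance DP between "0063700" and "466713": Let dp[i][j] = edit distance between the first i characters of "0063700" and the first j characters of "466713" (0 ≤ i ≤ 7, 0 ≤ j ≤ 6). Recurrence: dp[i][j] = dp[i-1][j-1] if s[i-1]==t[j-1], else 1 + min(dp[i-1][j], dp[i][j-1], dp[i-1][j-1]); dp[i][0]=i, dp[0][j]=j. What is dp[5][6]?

   ''  4  6  6  7  1  3
''  0  1  2  3  4  5  6
 0  1  1  2  3  4  5  6
 0  2  2  2  3  4  5  6
 6  3  3  2  2  3  4  5
 3  4  4  3  3  3  4  4
 7  5  5  4  4  3  4  5
 0  6  6  5  5  4  4  5
 0  7  7  6  6  5  5  5

5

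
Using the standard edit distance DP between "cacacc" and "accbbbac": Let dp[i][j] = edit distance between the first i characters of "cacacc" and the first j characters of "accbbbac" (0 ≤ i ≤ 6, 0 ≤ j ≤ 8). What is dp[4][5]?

   ''  a  c  c  b  b  b  a  c
''  0  1  2  3  4  5  6  7  8
 c  1  1  1  2  3  4  5  6  7
 a  2  1  2  2  3  4  5  5  6
 c  3  2  1  2  3  4  5  6  5
 a  4  3  2  2  3  4  5  5  6
 c  5  4  3  2  3  4  5  6  5
 c  6  5  4  3  3  4  5  6  6

4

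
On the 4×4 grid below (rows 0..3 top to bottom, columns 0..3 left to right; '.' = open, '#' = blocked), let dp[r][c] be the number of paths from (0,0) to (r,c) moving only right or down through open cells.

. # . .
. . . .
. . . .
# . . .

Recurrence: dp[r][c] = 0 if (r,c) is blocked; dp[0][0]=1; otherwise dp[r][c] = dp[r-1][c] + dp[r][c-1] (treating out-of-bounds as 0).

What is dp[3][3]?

9

r\c   0   1   2   3
  0   1   0   0   0
  1   1   1   1   1
  2   1   2   3   4
  3   0   2   5   9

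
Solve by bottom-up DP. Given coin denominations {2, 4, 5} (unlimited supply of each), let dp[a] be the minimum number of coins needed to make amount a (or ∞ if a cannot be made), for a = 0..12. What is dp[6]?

 a  0  1  2  3  4  5  6  7  8  9 10 11 12
dp  0  -  1  -  1  1  2  2  2  2  2  3  3
(- denotes ∞ / unreachable)

2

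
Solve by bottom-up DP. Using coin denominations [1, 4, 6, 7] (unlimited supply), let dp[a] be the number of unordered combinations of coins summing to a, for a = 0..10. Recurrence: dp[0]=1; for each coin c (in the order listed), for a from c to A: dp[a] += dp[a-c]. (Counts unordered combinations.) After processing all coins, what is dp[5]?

after  coin     0     1     2     3     4     5     6     7     8     9    10
          1     1     1     1     1     1     1     1     1     1     1     1
          4     1     1     1     1     2     2     2     2     3     3     3
          6     1     1     1     1     2     2     3     3     4     4     5
          7     1     1     1     1     2     2     3     4     5     5     6

2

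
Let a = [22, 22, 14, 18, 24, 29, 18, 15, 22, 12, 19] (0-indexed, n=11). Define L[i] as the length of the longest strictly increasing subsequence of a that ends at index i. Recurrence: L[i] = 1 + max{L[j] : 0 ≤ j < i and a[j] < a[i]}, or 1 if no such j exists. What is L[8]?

   i    0    1    2    3    4    5    6    7    8    9   10
a[i]   22   22   14   18   24   29   18   15   22   12   19
L[i]    1    1    1    2    3    4    2    2    3    1    3

3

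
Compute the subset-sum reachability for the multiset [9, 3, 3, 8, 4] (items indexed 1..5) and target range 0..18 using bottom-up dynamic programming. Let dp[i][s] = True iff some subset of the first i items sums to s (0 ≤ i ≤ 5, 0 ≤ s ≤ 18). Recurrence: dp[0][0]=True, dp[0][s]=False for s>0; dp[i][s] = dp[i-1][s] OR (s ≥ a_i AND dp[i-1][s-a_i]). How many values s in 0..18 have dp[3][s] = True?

6

i\s   0   1   2   3   4   5   6   7   8   9  10  11  12  13  14  15  16  17  18
  0   T   F   F   F   F   F   F   F   F   F   F   F   F   F   F   F   F   F   F
  1   T   F   F   F   F   F   F   F   F   T   F   F   F   F   F   F   F   F   F
  2   T   F   F   T   F   F   F   F   F   T   F   F   T   F   F   F   F   F   F
  3   T   F   F   T   F   F   T   F   F   T   F   F   T   F   F   T   F   F   F
  4   T   F   F   T   F   F   T   F   T   T   F   T   T   F   T   T   F   T   F
  5   T   F   F   T   T   F   T   T   T   T   T   T   T   T   T   T   T   T   T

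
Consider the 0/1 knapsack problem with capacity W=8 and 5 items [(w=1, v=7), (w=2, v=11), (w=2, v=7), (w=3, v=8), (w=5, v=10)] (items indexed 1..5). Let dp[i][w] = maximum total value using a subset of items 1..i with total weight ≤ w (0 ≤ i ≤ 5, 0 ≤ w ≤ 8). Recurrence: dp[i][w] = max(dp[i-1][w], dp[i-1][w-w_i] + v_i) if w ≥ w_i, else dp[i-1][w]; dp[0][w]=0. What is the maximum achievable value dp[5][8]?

33

i\w   0   1   2   3   4   5   6   7   8
  0   0   0   0   0   0   0   0   0   0
  1   0   7   7   7   7   7   7   7   7
  2   0   7  11  18  18  18  18  18  18
  3   0   7  11  18  18  25  25  25  25
  4   0   7  11  18  18  25  26  26  33
  5   0   7  11  18  18  25  26  26  33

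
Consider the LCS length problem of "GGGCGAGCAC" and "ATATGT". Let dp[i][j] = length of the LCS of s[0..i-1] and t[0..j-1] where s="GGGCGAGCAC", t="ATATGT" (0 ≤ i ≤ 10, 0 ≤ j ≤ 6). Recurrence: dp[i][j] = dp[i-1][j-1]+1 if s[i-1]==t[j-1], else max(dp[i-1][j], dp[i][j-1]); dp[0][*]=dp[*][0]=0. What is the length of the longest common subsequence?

   ''  A  T  A  T  G  T
''  0  0  0  0  0  0  0
 G  0  0  0  0  0  1  1
 G  0  0  0  0  0  1  1
 G  0  0  0  0  0  1  1
 C  0  0  0  0  0  1  1
 G  0  0  0  0  0  1  1
 A  0  1  1  1  1  1  1
 G  0  1  1  1  1  2  2
 C  0  1  1  1  1  2  2
 A  0  1  1  2  2  2  2
 C  0  1  1  2  2  2  2

2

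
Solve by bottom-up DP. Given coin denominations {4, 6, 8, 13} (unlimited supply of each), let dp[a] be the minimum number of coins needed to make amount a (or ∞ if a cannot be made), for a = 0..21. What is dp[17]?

2

 a  0  1  2  3  4  5  6  7  8  9 10 11 12 13 14 15 16 17 18 19 20 21
dp  0  -  -  -  1  -  1  -  1  -  2  -  2  1  2  -  2  2  3  2  3  2
(- denotes ∞ / unreachable)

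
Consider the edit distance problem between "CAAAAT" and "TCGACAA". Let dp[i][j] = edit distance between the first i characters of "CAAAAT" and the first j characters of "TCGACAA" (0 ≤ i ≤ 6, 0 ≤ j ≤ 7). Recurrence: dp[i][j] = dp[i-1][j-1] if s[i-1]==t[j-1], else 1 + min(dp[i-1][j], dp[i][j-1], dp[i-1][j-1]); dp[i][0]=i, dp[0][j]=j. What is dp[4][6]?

   ''  T  C  G  A  C  A  A
''  0  1  2  3  4  5  6  7
 C  1  1  1  2  3  4  5  6
 A  2  2  2  2  2  3  4  5
 A  3  3  3  3  2  3  3  4
 A  4  4  4  4  3  3  3  3
 A  5  5  5  5  4  4  3  3
 T  6  5  6  6  5  5  4  4

3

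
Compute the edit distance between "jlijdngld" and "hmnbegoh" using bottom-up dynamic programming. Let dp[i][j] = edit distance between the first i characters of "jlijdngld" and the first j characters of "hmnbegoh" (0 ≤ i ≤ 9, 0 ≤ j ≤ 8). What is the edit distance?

8

   ''  h  m  n  b  e  g  o  h
''  0  1  2  3  4  5  6  7  8
 j  1  1  2  3  4  5  6  7  8
 l  2  2  2  3  4  5  6  7  8
 i  3  3  3  3  4  5  6  7  8
 j  4  4  4  4  4  5  6  7  8
 d  5  5  5  5  5  5  6  7  8
 n  6  6  6  5  6  6  6  7  8
 g  7  7  7  6  6  7  6  7  8
 l  8  8  8  7  7  7  7  7  8
 d  9  9  9  8  8  8  8  8  8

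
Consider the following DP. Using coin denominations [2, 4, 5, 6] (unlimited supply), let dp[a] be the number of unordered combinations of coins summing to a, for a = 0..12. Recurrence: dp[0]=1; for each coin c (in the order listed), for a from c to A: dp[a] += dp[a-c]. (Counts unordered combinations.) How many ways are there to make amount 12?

after  coin     0     1     2     3     4     5     6     7     8     9    10    11    12
          2     1     0     1     0     1     0     1     0     1     0     1     0     1
          4     1     0     1     0     2     0     2     0     3     0     3     0     4
          5     1     0     1     0     2     1     2     1     3     2     4     2     5
          6     1     0     1     0     2     1     3     1     4     2     6     3     8

8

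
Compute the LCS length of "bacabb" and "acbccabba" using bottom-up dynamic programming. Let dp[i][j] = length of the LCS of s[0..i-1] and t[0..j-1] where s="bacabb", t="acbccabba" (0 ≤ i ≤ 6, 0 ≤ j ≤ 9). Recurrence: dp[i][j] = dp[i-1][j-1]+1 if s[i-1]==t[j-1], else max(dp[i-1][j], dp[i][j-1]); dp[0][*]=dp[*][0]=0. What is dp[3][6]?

   ''  a  c  b  c  c  a  b  b  a
''  0  0  0  0  0  0  0  0  0  0
 b  0  0  0  1  1  1  1  1  1  1
 a  0  1  1  1  1  1  2  2  2  2
 c  0  1  2  2  2  2  2  2  2  2
 a  0  1  2  2  2  2  3  3  3  3
 b  0  1  2  3  3  3  3  4  4  4
 b  0  1  2  3  3  3  3  4  5  5

2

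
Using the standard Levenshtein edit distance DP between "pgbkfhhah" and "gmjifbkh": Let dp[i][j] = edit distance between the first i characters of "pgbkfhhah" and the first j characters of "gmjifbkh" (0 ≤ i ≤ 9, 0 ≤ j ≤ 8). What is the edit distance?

   ''  g  m  j  i  f  b  k  h
''  0  1  2  3  4  5  6  7  8
 p  1  1  2  3  4  5  6  7  8
 g  2  1  2  3  4  5  6  7  8
 b  3  2  2  3  4  5  5  6  7
 k  4  3  3  3  4  5  6  5  6
 f  5  4  4  4  4  4  5  6  6
 h  6  5  5  5  5  5  5  6  6
 h  7  6  6  6  6  6  6  6  6
 a  8  7  7  7  7  7  7  7  7
 h  9  8  8  8  8  8  8  8  7

7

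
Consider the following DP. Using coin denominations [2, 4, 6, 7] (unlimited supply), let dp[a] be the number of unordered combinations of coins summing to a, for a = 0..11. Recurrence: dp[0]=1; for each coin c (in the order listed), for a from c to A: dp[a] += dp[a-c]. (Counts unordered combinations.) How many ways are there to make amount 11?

after  coin     0     1     2     3     4     5     6     7     8     9    10    11
          2     1     0     1     0     1     0     1     0     1     0     1     0
          4     1     0     1     0     2     0     2     0     3     0     3     0
          6     1     0     1     0     2     0     3     0     4     0     5     0
          7     1     0     1     0     2     0     3     1     4     1     5     2

2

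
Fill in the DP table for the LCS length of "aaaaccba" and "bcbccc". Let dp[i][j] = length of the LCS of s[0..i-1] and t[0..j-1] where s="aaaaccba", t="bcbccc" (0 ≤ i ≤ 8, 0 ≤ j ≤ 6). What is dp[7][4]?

2

   ''  b  c  b  c  c  c
''  0  0  0  0  0  0  0
 a  0  0  0  0  0  0  0
 a  0  0  0  0  0  0  0
 a  0  0  0  0  0  0  0
 a  0  0  0  0  0  0  0
 c  0  0  1  1  1  1  1
 c  0  0  1  1  2  2  2
 b  0  1  1  2  2  2  2
 a  0  1  1  2  2  2  2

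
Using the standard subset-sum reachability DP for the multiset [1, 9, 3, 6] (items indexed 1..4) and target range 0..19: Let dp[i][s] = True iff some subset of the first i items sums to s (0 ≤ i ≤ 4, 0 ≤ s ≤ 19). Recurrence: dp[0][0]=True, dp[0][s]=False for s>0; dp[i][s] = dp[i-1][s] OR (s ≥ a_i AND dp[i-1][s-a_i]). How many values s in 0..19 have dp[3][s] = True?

i\s   0   1   2   3   4   5   6   7   8   9  10  11  12  13  14  15  16  17  18  19
  0   T   F   F   F   F   F   F   F   F   F   F   F   F   F   F   F   F   F   F   F
  1   T   T   F   F   F   F   F   F   F   F   F   F   F   F   F   F   F   F   F   F
  2   T   T   F   F   F   F   F   F   F   T   T   F   F   F   F   F   F   F   F   F
  3   T   T   F   T   T   F   F   F   F   T   T   F   T   T   F   F   F   F   F   F
  4   T   T   F   T   T   F   T   T   F   T   T   F   T   T   F   T   T   F   T   T

8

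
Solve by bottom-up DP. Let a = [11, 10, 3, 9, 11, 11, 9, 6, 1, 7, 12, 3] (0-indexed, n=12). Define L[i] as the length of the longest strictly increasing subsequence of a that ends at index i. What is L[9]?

   i    0    1    2    3    4    5    6    7    8    9   10   11
a[i]   11   10    3    9   11   11    9    6    1    7   12    3
L[i]    1    1    1    2    3    3    2    2    1    3    4    2

3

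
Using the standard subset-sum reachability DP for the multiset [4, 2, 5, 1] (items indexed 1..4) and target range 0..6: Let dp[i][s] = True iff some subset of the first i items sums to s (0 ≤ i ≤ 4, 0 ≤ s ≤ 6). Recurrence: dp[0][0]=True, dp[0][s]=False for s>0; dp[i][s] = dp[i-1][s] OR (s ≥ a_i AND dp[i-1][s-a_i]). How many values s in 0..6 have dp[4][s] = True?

i\s   0   1   2   3   4   5   6
  0   T   F   F   F   F   F   F
  1   T   F   F   F   T   F   F
  2   T   F   T   F   T   F   T
  3   T   F   T   F   T   T   T
  4   T   T   T   T   T   T   T

7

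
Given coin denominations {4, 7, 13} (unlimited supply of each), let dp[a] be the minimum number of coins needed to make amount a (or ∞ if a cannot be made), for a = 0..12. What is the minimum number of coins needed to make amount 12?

3

 a  0  1  2  3  4  5  6  7  8  9 10 11 12
dp  0  -  -  -  1  -  -  1  2  -  -  2  3
(- denotes ∞ / unreachable)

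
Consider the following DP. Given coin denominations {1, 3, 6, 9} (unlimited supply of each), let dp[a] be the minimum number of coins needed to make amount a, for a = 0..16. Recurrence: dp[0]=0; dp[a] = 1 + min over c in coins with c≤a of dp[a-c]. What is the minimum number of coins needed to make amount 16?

 a  0  1  2  3  4  5  6  7  8  9 10 11 12 13 14 15 16
dp  0  1  2  1  2  3  1  2  3  1  2  3  2  3  4  2  3

3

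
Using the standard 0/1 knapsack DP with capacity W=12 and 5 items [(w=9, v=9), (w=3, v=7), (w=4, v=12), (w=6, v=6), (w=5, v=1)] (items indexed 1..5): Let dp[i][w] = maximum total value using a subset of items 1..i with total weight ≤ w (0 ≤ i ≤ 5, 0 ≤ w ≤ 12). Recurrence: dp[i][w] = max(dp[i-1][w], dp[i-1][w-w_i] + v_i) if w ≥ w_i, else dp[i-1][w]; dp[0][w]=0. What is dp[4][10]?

i\w   0   1   2   3   4   5   6   7   8   9  10  11  12
  0   0   0   0   0   0   0   0   0   0   0   0   0   0
  1   0   0   0   0   0   0   0   0   0   9   9   9   9
  2   0   0   0   7   7   7   7   7   7   9   9   9  16
  3   0   0   0   7  12  12  12  19  19  19  19  19  19
  4   0   0   0   7  12  12  12  19  19  19  19  19  19
  5   0   0   0   7  12  12  12  19  19  19  19  19  20

19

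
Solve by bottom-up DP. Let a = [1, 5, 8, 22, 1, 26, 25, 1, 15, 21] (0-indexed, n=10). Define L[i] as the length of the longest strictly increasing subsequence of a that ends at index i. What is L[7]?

   i    0    1    2    3    4    5    6    7    8    9
a[i]    1    5    8   22    1   26   25    1   15   21
L[i]    1    2    3    4    1    5    5    1    4    5

1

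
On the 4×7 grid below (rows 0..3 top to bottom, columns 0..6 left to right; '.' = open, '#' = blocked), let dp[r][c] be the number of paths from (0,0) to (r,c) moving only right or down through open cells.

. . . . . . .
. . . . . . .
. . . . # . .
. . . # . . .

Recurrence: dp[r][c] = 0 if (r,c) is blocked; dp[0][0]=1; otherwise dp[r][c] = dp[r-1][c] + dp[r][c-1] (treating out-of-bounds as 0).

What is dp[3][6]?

r\c   0   1   2   3   4   5   6
  0   1   1   1   1   1   1   1
  1   1   2   3   4   5   6   7
  2   1   3   6  10   0   6  13
  3   1   4  10   0   0   6  19

19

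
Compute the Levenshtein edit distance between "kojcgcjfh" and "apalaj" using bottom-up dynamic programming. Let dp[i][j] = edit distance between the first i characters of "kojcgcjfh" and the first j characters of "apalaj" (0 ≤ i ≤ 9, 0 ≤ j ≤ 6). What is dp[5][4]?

5

   ''  a  p  a  l  a  j
''  0  1  2  3  4  5  6
 k  1  1  2  3  4  5  6
 o  2  2  2  3  4  5  6
 j  3  3  3  3  4  5  5
 c  4  4  4  4  4  5  6
 g  5  5  5  5  5  5  6
 c  6  6  6  6  6  6  6
 j  7  7  7  7  7  7  6
 f  8  8  8  8  8  8  7
 h  9  9  9  9  9  9  8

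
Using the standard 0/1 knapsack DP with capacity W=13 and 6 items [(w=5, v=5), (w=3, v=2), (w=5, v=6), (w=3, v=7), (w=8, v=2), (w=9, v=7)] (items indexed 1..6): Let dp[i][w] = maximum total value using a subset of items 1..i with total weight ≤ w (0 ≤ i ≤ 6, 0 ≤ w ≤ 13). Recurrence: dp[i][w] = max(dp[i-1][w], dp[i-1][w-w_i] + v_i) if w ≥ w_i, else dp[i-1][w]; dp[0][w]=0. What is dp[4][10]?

i\w   0   1   2   3   4   5   6   7   8   9  10  11  12  13
  0   0   0   0   0   0   0   0   0   0   0   0   0   0   0
  1   0   0   0   0   0   5   5   5   5   5   5   5   5   5
  2   0   0   0   2   2   5   5   5   7   7   7   7   7   7
  3   0   0   0   2   2   6   6   6   8   8  11  11  11  13
  4   0   0   0   7   7   7   9   9  13  13  13  15  15  18
  5   0   0   0   7   7   7   9   9  13  13  13  15  15  18
  6   0   0   0   7   7   7   9   9  13  13  13  15  15  18

13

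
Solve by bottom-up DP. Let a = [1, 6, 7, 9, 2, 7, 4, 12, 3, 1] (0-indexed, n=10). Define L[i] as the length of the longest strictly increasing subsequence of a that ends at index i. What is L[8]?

   i    0    1    2    3    4    5    6    7    8    9
a[i]    1    6    7    9    2    7    4   12    3    1
L[i]    1    2    3    4    2    3    3    5    3    1

3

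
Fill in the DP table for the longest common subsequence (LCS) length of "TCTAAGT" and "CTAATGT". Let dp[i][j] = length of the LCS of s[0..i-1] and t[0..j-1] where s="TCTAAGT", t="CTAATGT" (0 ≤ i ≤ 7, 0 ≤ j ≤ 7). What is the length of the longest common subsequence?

   ''  C  T  A  A  T  G  T
''  0  0  0  0  0  0  0  0
 T  0  0  1  1  1  1  1  1
 C  0  1  1  1  1  1  1  1
 T  0  1  2  2  2  2  2  2
 A  0  1  2  3  3  3  3  3
 A  0  1  2  3  4  4  4  4
 G  0  1  2  3  4  4  5  5
 T  0  1  2  3  4  5  5  6

6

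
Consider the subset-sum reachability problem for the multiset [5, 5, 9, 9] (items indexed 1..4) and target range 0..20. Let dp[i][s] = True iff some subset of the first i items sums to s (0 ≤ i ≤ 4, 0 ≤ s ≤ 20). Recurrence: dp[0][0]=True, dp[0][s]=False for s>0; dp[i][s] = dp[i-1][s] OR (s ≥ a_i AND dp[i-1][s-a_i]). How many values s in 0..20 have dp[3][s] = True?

6

i\s   0   1   2   3   4   5   6   7   8   9  10  11  12  13  14  15  16  17  18  19  20
  0   T   F   F   F   F   F   F   F   F   F   F   F   F   F   F   F   F   F   F   F   F
  1   T   F   F   F   F   T   F   F   F   F   F   F   F   F   F   F   F   F   F   F   F
  2   T   F   F   F   F   T   F   F   F   F   T   F   F   F   F   F   F   F   F   F   F
  3   T   F   F   F   F   T   F   F   F   T   T   F   F   F   T   F   F   F   F   T   F
  4   T   F   F   F   F   T   F   F   F   T   T   F   F   F   T   F   F   F   T   T   F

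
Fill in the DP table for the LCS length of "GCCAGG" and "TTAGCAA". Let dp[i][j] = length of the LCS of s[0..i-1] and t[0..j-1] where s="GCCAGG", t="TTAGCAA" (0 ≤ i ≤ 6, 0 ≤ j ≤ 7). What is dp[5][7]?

   ''  T  T  A  G  C  A  A
''  0  0  0  0  0  0  0  0
 G  0  0  0  0  1  1  1  1
 C  0  0  0  0  1  2  2  2
 C  0  0  0  0  1  2  2  2
 A  0  0  0  1  1  2  3  3
 G  0  0  0  1  2  2  3  3
 G  0  0  0  1  2  2  3  3

3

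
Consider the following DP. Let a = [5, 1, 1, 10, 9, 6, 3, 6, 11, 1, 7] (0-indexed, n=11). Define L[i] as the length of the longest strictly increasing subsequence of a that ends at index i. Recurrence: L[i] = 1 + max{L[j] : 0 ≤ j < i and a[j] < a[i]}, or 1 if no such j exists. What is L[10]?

4

   i    0    1    2    3    4    5    6    7    8    9   10
a[i]    5    1    1   10    9    6    3    6   11    1    7
L[i]    1    1    1    2    2    2    2    3    4    1    4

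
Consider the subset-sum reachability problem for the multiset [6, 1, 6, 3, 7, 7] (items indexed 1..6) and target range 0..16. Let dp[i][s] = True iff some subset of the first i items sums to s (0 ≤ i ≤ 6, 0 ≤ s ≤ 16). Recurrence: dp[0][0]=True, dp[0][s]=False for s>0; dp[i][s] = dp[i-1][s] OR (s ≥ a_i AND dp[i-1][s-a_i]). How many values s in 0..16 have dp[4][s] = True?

i\s   0   1   2   3   4   5   6   7   8   9  10  11  12  13  14  15  16
  0   T   F   F   F   F   F   F   F   F   F   F   F   F   F   F   F   F
  1   T   F   F   F   F   F   T   F   F   F   F   F   F   F   F   F   F
  2   T   T   F   F   F   F   T   T   F   F   F   F   F   F   F   F   F
  3   T   T   F   F   F   F   T   T   F   F   F   F   T   T   F   F   F
  4   T   T   F   T   T   F   T   T   F   T   T   F   T   T   F   T   T
  5   T   T   F   T   T   F   T   T   T   T   T   T   T   T   T   T   T
  6   T   T   F   T   T   F   T   T   T   T   T   T   T   T   T   T   T

12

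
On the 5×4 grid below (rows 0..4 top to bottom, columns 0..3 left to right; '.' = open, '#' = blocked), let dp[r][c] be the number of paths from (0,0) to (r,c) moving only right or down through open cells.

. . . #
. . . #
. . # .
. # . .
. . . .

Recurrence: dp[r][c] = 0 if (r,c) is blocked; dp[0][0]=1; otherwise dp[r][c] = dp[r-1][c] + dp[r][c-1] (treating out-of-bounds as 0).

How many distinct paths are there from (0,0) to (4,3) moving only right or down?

1

r\c   0   1   2   3
  0   1   1   1   0
  1   1   2   3   0
  2   1   3   0   0
  3   1   0   0   0
  4   1   1   1   1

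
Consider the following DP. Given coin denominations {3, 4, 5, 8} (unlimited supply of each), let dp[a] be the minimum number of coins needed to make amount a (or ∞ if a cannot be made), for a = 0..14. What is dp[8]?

1

 a  0  1  2  3  4  5  6  7  8  9 10 11 12 13 14
dp  0  -  -  1  1  1  2  2  1  2  2  2  2  2  3
(- denotes ∞ / unreachable)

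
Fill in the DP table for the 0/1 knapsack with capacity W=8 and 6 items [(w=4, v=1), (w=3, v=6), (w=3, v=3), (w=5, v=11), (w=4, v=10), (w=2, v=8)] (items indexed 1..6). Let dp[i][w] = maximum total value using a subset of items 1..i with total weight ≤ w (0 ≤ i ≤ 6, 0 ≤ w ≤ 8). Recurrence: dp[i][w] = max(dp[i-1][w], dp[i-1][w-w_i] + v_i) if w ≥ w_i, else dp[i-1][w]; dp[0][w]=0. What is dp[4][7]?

11

i\w   0   1   2   3   4   5   6   7   8
  0   0   0   0   0   0   0   0   0   0
  1   0   0   0   0   1   1   1   1   1
  2   0   0   0   6   6   6   6   7   7
  3   0   0   0   6   6   6   9   9   9
  4   0   0   0   6   6  11  11  11  17
  5   0   0   0   6  10  11  11  16  17
  6   0   0   8   8  10  14  18  19  19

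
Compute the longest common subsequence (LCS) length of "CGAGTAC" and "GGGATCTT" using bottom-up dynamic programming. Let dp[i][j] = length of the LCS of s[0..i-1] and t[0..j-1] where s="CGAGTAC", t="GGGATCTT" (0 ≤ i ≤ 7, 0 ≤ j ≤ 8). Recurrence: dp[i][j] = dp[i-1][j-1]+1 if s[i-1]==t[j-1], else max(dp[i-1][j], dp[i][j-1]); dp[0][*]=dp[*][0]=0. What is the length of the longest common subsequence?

4

   ''  G  G  G  A  T  C  T  T
''  0  0  0  0  0  0  0  0  0
 C  0  0  0  0  0  0  1  1  1
 G  0  1  1  1  1  1  1  1  1
 A  0  1  1  1  2  2  2  2  2
 G  0  1  2  2  2  2  2  2  2
 T  0  1  2  2  2  3  3  3  3
 A  0  1  2  2  3  3  3  3  3
 C  0  1  2  2  3  3  4  4  4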